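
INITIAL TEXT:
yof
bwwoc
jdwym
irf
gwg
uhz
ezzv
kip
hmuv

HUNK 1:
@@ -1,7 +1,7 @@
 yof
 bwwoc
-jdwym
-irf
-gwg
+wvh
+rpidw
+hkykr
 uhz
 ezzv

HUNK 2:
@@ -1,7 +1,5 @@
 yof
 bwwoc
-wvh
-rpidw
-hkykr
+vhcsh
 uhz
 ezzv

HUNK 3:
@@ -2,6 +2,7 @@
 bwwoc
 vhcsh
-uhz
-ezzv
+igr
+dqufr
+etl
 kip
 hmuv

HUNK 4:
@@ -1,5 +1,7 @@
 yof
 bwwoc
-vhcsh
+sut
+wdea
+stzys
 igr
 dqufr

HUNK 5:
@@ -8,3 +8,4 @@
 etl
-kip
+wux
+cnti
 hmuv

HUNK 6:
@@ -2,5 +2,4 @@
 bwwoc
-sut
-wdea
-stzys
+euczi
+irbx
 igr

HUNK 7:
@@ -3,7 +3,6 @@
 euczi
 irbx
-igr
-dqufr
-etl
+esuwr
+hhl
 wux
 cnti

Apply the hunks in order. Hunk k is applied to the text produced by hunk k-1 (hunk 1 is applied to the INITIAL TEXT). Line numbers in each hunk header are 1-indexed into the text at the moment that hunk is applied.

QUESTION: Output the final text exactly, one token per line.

Answer: yof
bwwoc
euczi
irbx
esuwr
hhl
wux
cnti
hmuv

Derivation:
Hunk 1: at line 1 remove [jdwym,irf,gwg] add [wvh,rpidw,hkykr] -> 9 lines: yof bwwoc wvh rpidw hkykr uhz ezzv kip hmuv
Hunk 2: at line 1 remove [wvh,rpidw,hkykr] add [vhcsh] -> 7 lines: yof bwwoc vhcsh uhz ezzv kip hmuv
Hunk 3: at line 2 remove [uhz,ezzv] add [igr,dqufr,etl] -> 8 lines: yof bwwoc vhcsh igr dqufr etl kip hmuv
Hunk 4: at line 1 remove [vhcsh] add [sut,wdea,stzys] -> 10 lines: yof bwwoc sut wdea stzys igr dqufr etl kip hmuv
Hunk 5: at line 8 remove [kip] add [wux,cnti] -> 11 lines: yof bwwoc sut wdea stzys igr dqufr etl wux cnti hmuv
Hunk 6: at line 2 remove [sut,wdea,stzys] add [euczi,irbx] -> 10 lines: yof bwwoc euczi irbx igr dqufr etl wux cnti hmuv
Hunk 7: at line 3 remove [igr,dqufr,etl] add [esuwr,hhl] -> 9 lines: yof bwwoc euczi irbx esuwr hhl wux cnti hmuv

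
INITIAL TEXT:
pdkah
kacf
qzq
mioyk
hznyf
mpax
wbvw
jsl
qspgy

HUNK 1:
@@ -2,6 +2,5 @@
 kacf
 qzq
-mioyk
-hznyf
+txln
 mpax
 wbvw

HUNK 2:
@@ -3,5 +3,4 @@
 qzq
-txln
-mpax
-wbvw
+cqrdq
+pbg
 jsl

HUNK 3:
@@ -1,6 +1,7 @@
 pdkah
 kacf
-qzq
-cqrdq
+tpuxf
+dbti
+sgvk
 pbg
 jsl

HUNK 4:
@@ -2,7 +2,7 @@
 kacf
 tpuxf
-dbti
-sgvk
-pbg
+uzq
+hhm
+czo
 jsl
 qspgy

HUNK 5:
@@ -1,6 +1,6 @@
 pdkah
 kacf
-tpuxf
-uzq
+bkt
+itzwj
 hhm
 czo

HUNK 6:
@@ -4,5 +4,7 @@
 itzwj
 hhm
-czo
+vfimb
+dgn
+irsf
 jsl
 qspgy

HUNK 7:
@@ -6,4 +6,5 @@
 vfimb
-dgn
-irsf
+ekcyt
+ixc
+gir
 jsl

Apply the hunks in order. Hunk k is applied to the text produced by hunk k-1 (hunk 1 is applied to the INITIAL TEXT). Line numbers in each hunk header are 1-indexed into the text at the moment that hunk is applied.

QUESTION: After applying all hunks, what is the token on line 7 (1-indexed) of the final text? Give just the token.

Answer: ekcyt

Derivation:
Hunk 1: at line 2 remove [mioyk,hznyf] add [txln] -> 8 lines: pdkah kacf qzq txln mpax wbvw jsl qspgy
Hunk 2: at line 3 remove [txln,mpax,wbvw] add [cqrdq,pbg] -> 7 lines: pdkah kacf qzq cqrdq pbg jsl qspgy
Hunk 3: at line 1 remove [qzq,cqrdq] add [tpuxf,dbti,sgvk] -> 8 lines: pdkah kacf tpuxf dbti sgvk pbg jsl qspgy
Hunk 4: at line 2 remove [dbti,sgvk,pbg] add [uzq,hhm,czo] -> 8 lines: pdkah kacf tpuxf uzq hhm czo jsl qspgy
Hunk 5: at line 1 remove [tpuxf,uzq] add [bkt,itzwj] -> 8 lines: pdkah kacf bkt itzwj hhm czo jsl qspgy
Hunk 6: at line 4 remove [czo] add [vfimb,dgn,irsf] -> 10 lines: pdkah kacf bkt itzwj hhm vfimb dgn irsf jsl qspgy
Hunk 7: at line 6 remove [dgn,irsf] add [ekcyt,ixc,gir] -> 11 lines: pdkah kacf bkt itzwj hhm vfimb ekcyt ixc gir jsl qspgy
Final line 7: ekcyt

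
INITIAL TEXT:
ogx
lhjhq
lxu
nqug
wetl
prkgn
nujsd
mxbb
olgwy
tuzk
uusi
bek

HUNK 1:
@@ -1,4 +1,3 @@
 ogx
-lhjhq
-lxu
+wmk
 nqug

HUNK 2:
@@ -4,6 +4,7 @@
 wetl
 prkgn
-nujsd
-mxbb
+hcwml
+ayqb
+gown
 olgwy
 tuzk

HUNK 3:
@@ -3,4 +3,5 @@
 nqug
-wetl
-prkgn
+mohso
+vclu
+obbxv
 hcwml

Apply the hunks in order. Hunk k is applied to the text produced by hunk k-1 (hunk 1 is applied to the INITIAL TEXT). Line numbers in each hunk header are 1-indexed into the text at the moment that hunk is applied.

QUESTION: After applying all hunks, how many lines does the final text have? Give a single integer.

Hunk 1: at line 1 remove [lhjhq,lxu] add [wmk] -> 11 lines: ogx wmk nqug wetl prkgn nujsd mxbb olgwy tuzk uusi bek
Hunk 2: at line 4 remove [nujsd,mxbb] add [hcwml,ayqb,gown] -> 12 lines: ogx wmk nqug wetl prkgn hcwml ayqb gown olgwy tuzk uusi bek
Hunk 3: at line 3 remove [wetl,prkgn] add [mohso,vclu,obbxv] -> 13 lines: ogx wmk nqug mohso vclu obbxv hcwml ayqb gown olgwy tuzk uusi bek
Final line count: 13

Answer: 13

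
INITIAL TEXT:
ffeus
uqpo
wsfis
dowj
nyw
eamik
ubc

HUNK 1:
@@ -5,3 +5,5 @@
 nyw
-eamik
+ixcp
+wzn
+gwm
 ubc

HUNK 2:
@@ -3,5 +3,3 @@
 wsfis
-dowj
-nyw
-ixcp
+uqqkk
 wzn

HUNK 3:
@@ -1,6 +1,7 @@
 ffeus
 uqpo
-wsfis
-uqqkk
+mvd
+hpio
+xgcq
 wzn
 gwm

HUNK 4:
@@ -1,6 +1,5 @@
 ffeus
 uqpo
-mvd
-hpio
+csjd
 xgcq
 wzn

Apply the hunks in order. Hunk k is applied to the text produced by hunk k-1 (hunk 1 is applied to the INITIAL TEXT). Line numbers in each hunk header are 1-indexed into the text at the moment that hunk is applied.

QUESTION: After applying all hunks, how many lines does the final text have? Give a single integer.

Hunk 1: at line 5 remove [eamik] add [ixcp,wzn,gwm] -> 9 lines: ffeus uqpo wsfis dowj nyw ixcp wzn gwm ubc
Hunk 2: at line 3 remove [dowj,nyw,ixcp] add [uqqkk] -> 7 lines: ffeus uqpo wsfis uqqkk wzn gwm ubc
Hunk 3: at line 1 remove [wsfis,uqqkk] add [mvd,hpio,xgcq] -> 8 lines: ffeus uqpo mvd hpio xgcq wzn gwm ubc
Hunk 4: at line 1 remove [mvd,hpio] add [csjd] -> 7 lines: ffeus uqpo csjd xgcq wzn gwm ubc
Final line count: 7

Answer: 7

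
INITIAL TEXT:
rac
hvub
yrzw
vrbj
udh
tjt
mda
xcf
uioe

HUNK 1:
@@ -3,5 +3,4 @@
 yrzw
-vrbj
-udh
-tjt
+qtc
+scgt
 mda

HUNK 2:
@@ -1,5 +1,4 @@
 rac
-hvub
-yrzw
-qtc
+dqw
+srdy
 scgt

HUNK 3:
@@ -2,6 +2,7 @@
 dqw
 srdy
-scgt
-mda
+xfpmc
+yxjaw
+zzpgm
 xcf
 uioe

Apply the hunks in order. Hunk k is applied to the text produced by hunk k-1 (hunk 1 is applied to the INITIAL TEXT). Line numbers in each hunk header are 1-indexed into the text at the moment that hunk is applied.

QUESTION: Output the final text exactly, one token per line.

Answer: rac
dqw
srdy
xfpmc
yxjaw
zzpgm
xcf
uioe

Derivation:
Hunk 1: at line 3 remove [vrbj,udh,tjt] add [qtc,scgt] -> 8 lines: rac hvub yrzw qtc scgt mda xcf uioe
Hunk 2: at line 1 remove [hvub,yrzw,qtc] add [dqw,srdy] -> 7 lines: rac dqw srdy scgt mda xcf uioe
Hunk 3: at line 2 remove [scgt,mda] add [xfpmc,yxjaw,zzpgm] -> 8 lines: rac dqw srdy xfpmc yxjaw zzpgm xcf uioe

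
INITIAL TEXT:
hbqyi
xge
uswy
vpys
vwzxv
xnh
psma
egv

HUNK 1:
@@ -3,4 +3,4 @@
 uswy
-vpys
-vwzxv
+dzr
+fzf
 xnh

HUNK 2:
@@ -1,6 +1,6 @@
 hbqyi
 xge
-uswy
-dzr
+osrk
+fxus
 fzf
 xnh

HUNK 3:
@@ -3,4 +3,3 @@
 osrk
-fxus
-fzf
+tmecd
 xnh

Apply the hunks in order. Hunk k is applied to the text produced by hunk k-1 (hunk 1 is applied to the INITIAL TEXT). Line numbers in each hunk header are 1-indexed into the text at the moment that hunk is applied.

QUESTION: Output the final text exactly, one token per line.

Answer: hbqyi
xge
osrk
tmecd
xnh
psma
egv

Derivation:
Hunk 1: at line 3 remove [vpys,vwzxv] add [dzr,fzf] -> 8 lines: hbqyi xge uswy dzr fzf xnh psma egv
Hunk 2: at line 1 remove [uswy,dzr] add [osrk,fxus] -> 8 lines: hbqyi xge osrk fxus fzf xnh psma egv
Hunk 3: at line 3 remove [fxus,fzf] add [tmecd] -> 7 lines: hbqyi xge osrk tmecd xnh psma egv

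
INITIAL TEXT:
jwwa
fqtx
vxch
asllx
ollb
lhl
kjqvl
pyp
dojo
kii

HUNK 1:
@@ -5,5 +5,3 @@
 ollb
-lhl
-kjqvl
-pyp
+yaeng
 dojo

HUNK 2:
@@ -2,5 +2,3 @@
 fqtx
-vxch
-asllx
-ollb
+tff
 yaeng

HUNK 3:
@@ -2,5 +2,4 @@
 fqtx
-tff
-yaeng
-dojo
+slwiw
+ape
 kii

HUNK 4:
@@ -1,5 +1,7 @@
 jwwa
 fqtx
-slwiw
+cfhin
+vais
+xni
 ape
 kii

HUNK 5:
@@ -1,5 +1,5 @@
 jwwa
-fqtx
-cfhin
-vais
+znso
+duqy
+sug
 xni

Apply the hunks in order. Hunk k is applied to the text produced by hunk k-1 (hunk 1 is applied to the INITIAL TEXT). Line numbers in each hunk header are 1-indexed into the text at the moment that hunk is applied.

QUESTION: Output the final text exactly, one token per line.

Answer: jwwa
znso
duqy
sug
xni
ape
kii

Derivation:
Hunk 1: at line 5 remove [lhl,kjqvl,pyp] add [yaeng] -> 8 lines: jwwa fqtx vxch asllx ollb yaeng dojo kii
Hunk 2: at line 2 remove [vxch,asllx,ollb] add [tff] -> 6 lines: jwwa fqtx tff yaeng dojo kii
Hunk 3: at line 2 remove [tff,yaeng,dojo] add [slwiw,ape] -> 5 lines: jwwa fqtx slwiw ape kii
Hunk 4: at line 1 remove [slwiw] add [cfhin,vais,xni] -> 7 lines: jwwa fqtx cfhin vais xni ape kii
Hunk 5: at line 1 remove [fqtx,cfhin,vais] add [znso,duqy,sug] -> 7 lines: jwwa znso duqy sug xni ape kii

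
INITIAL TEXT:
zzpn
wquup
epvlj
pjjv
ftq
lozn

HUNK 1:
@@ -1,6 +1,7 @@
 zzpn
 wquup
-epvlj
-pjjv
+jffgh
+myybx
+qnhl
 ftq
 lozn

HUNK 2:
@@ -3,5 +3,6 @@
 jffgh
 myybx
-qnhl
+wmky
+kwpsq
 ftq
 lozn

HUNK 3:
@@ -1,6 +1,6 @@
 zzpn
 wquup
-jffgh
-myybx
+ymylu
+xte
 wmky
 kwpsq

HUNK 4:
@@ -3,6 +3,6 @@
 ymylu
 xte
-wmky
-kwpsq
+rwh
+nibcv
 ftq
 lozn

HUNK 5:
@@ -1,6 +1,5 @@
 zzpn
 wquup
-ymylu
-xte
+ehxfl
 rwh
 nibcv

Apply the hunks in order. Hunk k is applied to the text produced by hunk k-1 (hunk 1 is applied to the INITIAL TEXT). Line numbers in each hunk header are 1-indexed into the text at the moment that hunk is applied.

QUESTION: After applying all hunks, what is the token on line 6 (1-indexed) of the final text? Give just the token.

Hunk 1: at line 1 remove [epvlj,pjjv] add [jffgh,myybx,qnhl] -> 7 lines: zzpn wquup jffgh myybx qnhl ftq lozn
Hunk 2: at line 3 remove [qnhl] add [wmky,kwpsq] -> 8 lines: zzpn wquup jffgh myybx wmky kwpsq ftq lozn
Hunk 3: at line 1 remove [jffgh,myybx] add [ymylu,xte] -> 8 lines: zzpn wquup ymylu xte wmky kwpsq ftq lozn
Hunk 4: at line 3 remove [wmky,kwpsq] add [rwh,nibcv] -> 8 lines: zzpn wquup ymylu xte rwh nibcv ftq lozn
Hunk 5: at line 1 remove [ymylu,xte] add [ehxfl] -> 7 lines: zzpn wquup ehxfl rwh nibcv ftq lozn
Final line 6: ftq

Answer: ftq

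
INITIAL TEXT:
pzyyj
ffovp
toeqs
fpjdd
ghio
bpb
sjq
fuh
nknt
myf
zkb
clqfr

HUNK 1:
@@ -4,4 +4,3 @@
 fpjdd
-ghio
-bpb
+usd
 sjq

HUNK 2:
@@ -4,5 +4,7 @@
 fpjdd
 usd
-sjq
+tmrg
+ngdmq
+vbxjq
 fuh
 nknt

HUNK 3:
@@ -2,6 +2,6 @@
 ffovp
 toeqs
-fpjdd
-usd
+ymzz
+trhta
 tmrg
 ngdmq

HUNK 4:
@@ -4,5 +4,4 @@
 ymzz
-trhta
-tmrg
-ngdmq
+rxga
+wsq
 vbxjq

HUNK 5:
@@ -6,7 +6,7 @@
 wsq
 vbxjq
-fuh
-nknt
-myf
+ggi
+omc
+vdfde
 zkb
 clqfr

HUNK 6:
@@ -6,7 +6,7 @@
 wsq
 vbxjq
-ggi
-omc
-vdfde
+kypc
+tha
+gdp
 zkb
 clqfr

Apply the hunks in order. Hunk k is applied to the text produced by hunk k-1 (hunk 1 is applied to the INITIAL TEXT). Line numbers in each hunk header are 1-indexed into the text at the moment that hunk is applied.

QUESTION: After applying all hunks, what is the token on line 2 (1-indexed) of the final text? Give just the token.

Hunk 1: at line 4 remove [ghio,bpb] add [usd] -> 11 lines: pzyyj ffovp toeqs fpjdd usd sjq fuh nknt myf zkb clqfr
Hunk 2: at line 4 remove [sjq] add [tmrg,ngdmq,vbxjq] -> 13 lines: pzyyj ffovp toeqs fpjdd usd tmrg ngdmq vbxjq fuh nknt myf zkb clqfr
Hunk 3: at line 2 remove [fpjdd,usd] add [ymzz,trhta] -> 13 lines: pzyyj ffovp toeqs ymzz trhta tmrg ngdmq vbxjq fuh nknt myf zkb clqfr
Hunk 4: at line 4 remove [trhta,tmrg,ngdmq] add [rxga,wsq] -> 12 lines: pzyyj ffovp toeqs ymzz rxga wsq vbxjq fuh nknt myf zkb clqfr
Hunk 5: at line 6 remove [fuh,nknt,myf] add [ggi,omc,vdfde] -> 12 lines: pzyyj ffovp toeqs ymzz rxga wsq vbxjq ggi omc vdfde zkb clqfr
Hunk 6: at line 6 remove [ggi,omc,vdfde] add [kypc,tha,gdp] -> 12 lines: pzyyj ffovp toeqs ymzz rxga wsq vbxjq kypc tha gdp zkb clqfr
Final line 2: ffovp

Answer: ffovp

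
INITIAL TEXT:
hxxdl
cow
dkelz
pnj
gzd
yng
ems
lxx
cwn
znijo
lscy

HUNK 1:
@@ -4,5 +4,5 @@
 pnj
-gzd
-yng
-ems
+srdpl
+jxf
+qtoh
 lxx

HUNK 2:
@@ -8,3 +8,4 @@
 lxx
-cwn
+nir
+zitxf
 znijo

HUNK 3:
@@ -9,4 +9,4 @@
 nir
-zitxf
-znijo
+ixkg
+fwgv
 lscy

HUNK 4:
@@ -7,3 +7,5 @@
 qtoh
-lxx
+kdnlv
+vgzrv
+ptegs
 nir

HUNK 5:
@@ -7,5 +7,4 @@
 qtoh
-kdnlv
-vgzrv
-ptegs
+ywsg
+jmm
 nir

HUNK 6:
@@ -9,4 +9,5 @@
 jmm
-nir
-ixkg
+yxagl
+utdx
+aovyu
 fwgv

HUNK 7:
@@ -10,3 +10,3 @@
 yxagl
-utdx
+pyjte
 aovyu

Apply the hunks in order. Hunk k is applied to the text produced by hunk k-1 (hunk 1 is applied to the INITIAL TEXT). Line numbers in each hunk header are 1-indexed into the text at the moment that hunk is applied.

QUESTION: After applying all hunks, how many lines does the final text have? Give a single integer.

Hunk 1: at line 4 remove [gzd,yng,ems] add [srdpl,jxf,qtoh] -> 11 lines: hxxdl cow dkelz pnj srdpl jxf qtoh lxx cwn znijo lscy
Hunk 2: at line 8 remove [cwn] add [nir,zitxf] -> 12 lines: hxxdl cow dkelz pnj srdpl jxf qtoh lxx nir zitxf znijo lscy
Hunk 3: at line 9 remove [zitxf,znijo] add [ixkg,fwgv] -> 12 lines: hxxdl cow dkelz pnj srdpl jxf qtoh lxx nir ixkg fwgv lscy
Hunk 4: at line 7 remove [lxx] add [kdnlv,vgzrv,ptegs] -> 14 lines: hxxdl cow dkelz pnj srdpl jxf qtoh kdnlv vgzrv ptegs nir ixkg fwgv lscy
Hunk 5: at line 7 remove [kdnlv,vgzrv,ptegs] add [ywsg,jmm] -> 13 lines: hxxdl cow dkelz pnj srdpl jxf qtoh ywsg jmm nir ixkg fwgv lscy
Hunk 6: at line 9 remove [nir,ixkg] add [yxagl,utdx,aovyu] -> 14 lines: hxxdl cow dkelz pnj srdpl jxf qtoh ywsg jmm yxagl utdx aovyu fwgv lscy
Hunk 7: at line 10 remove [utdx] add [pyjte] -> 14 lines: hxxdl cow dkelz pnj srdpl jxf qtoh ywsg jmm yxagl pyjte aovyu fwgv lscy
Final line count: 14

Answer: 14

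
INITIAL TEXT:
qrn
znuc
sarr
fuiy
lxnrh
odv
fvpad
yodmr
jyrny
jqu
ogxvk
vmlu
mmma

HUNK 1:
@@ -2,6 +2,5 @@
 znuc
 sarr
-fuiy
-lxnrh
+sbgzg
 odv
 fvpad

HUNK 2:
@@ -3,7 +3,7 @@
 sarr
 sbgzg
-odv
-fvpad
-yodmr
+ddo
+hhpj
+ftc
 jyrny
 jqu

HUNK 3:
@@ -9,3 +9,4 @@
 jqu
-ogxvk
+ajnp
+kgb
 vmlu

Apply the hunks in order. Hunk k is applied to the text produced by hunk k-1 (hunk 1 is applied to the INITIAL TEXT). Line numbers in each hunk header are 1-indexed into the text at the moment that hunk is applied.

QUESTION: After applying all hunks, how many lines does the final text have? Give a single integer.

Hunk 1: at line 2 remove [fuiy,lxnrh] add [sbgzg] -> 12 lines: qrn znuc sarr sbgzg odv fvpad yodmr jyrny jqu ogxvk vmlu mmma
Hunk 2: at line 3 remove [odv,fvpad,yodmr] add [ddo,hhpj,ftc] -> 12 lines: qrn znuc sarr sbgzg ddo hhpj ftc jyrny jqu ogxvk vmlu mmma
Hunk 3: at line 9 remove [ogxvk] add [ajnp,kgb] -> 13 lines: qrn znuc sarr sbgzg ddo hhpj ftc jyrny jqu ajnp kgb vmlu mmma
Final line count: 13

Answer: 13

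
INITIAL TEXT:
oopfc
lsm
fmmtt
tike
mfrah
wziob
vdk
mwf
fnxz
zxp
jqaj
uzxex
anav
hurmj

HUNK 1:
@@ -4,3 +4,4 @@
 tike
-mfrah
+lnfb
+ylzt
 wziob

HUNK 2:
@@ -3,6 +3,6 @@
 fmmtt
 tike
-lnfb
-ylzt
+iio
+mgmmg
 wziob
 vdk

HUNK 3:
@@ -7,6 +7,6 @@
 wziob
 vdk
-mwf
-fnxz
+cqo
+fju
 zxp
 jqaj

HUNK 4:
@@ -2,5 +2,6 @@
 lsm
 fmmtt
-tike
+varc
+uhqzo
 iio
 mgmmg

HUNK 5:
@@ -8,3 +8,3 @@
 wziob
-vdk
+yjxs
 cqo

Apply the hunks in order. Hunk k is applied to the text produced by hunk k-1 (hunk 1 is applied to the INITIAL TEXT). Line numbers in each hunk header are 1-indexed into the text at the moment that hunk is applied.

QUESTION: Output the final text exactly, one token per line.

Answer: oopfc
lsm
fmmtt
varc
uhqzo
iio
mgmmg
wziob
yjxs
cqo
fju
zxp
jqaj
uzxex
anav
hurmj

Derivation:
Hunk 1: at line 4 remove [mfrah] add [lnfb,ylzt] -> 15 lines: oopfc lsm fmmtt tike lnfb ylzt wziob vdk mwf fnxz zxp jqaj uzxex anav hurmj
Hunk 2: at line 3 remove [lnfb,ylzt] add [iio,mgmmg] -> 15 lines: oopfc lsm fmmtt tike iio mgmmg wziob vdk mwf fnxz zxp jqaj uzxex anav hurmj
Hunk 3: at line 7 remove [mwf,fnxz] add [cqo,fju] -> 15 lines: oopfc lsm fmmtt tike iio mgmmg wziob vdk cqo fju zxp jqaj uzxex anav hurmj
Hunk 4: at line 2 remove [tike] add [varc,uhqzo] -> 16 lines: oopfc lsm fmmtt varc uhqzo iio mgmmg wziob vdk cqo fju zxp jqaj uzxex anav hurmj
Hunk 5: at line 8 remove [vdk] add [yjxs] -> 16 lines: oopfc lsm fmmtt varc uhqzo iio mgmmg wziob yjxs cqo fju zxp jqaj uzxex anav hurmj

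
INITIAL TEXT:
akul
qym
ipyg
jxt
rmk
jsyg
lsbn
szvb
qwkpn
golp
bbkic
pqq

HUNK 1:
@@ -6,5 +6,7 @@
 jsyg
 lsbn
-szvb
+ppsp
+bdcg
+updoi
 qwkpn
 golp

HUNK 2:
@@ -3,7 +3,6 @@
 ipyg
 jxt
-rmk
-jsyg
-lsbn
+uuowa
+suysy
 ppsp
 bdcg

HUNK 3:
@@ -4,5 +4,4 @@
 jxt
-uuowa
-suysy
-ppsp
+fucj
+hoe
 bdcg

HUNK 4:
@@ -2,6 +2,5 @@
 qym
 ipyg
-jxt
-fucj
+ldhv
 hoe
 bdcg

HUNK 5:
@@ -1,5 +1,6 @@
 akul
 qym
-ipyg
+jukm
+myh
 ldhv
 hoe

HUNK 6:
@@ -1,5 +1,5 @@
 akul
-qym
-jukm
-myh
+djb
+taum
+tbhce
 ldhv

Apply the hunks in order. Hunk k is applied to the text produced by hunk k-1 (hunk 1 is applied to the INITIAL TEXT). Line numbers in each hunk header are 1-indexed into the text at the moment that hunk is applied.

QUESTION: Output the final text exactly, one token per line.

Hunk 1: at line 6 remove [szvb] add [ppsp,bdcg,updoi] -> 14 lines: akul qym ipyg jxt rmk jsyg lsbn ppsp bdcg updoi qwkpn golp bbkic pqq
Hunk 2: at line 3 remove [rmk,jsyg,lsbn] add [uuowa,suysy] -> 13 lines: akul qym ipyg jxt uuowa suysy ppsp bdcg updoi qwkpn golp bbkic pqq
Hunk 3: at line 4 remove [uuowa,suysy,ppsp] add [fucj,hoe] -> 12 lines: akul qym ipyg jxt fucj hoe bdcg updoi qwkpn golp bbkic pqq
Hunk 4: at line 2 remove [jxt,fucj] add [ldhv] -> 11 lines: akul qym ipyg ldhv hoe bdcg updoi qwkpn golp bbkic pqq
Hunk 5: at line 1 remove [ipyg] add [jukm,myh] -> 12 lines: akul qym jukm myh ldhv hoe bdcg updoi qwkpn golp bbkic pqq
Hunk 6: at line 1 remove [qym,jukm,myh] add [djb,taum,tbhce] -> 12 lines: akul djb taum tbhce ldhv hoe bdcg updoi qwkpn golp bbkic pqq

Answer: akul
djb
taum
tbhce
ldhv
hoe
bdcg
updoi
qwkpn
golp
bbkic
pqq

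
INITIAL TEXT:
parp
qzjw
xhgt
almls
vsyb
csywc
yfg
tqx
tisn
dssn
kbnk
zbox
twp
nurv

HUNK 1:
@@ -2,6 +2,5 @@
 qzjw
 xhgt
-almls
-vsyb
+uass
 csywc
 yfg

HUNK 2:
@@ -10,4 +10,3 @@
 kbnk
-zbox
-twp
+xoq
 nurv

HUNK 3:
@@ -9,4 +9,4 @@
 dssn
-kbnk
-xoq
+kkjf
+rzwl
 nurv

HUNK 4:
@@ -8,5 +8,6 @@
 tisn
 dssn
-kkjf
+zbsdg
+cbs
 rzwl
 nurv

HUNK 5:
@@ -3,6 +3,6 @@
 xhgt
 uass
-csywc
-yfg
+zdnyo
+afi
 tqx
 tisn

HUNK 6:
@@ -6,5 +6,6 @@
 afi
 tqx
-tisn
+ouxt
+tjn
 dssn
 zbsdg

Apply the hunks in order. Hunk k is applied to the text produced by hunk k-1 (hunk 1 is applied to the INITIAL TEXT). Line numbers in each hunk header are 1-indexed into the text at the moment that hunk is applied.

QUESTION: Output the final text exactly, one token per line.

Answer: parp
qzjw
xhgt
uass
zdnyo
afi
tqx
ouxt
tjn
dssn
zbsdg
cbs
rzwl
nurv

Derivation:
Hunk 1: at line 2 remove [almls,vsyb] add [uass] -> 13 lines: parp qzjw xhgt uass csywc yfg tqx tisn dssn kbnk zbox twp nurv
Hunk 2: at line 10 remove [zbox,twp] add [xoq] -> 12 lines: parp qzjw xhgt uass csywc yfg tqx tisn dssn kbnk xoq nurv
Hunk 3: at line 9 remove [kbnk,xoq] add [kkjf,rzwl] -> 12 lines: parp qzjw xhgt uass csywc yfg tqx tisn dssn kkjf rzwl nurv
Hunk 4: at line 8 remove [kkjf] add [zbsdg,cbs] -> 13 lines: parp qzjw xhgt uass csywc yfg tqx tisn dssn zbsdg cbs rzwl nurv
Hunk 5: at line 3 remove [csywc,yfg] add [zdnyo,afi] -> 13 lines: parp qzjw xhgt uass zdnyo afi tqx tisn dssn zbsdg cbs rzwl nurv
Hunk 6: at line 6 remove [tisn] add [ouxt,tjn] -> 14 lines: parp qzjw xhgt uass zdnyo afi tqx ouxt tjn dssn zbsdg cbs rzwl nurv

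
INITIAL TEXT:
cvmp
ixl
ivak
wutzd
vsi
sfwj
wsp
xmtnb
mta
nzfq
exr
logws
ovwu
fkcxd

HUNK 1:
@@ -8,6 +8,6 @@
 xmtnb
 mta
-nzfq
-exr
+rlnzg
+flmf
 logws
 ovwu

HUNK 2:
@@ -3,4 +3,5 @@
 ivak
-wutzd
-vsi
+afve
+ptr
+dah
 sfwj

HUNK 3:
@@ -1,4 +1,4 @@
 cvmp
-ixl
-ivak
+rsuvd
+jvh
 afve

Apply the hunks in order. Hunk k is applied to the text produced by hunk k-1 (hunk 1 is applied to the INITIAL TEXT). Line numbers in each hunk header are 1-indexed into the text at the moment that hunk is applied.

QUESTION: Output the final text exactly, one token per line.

Answer: cvmp
rsuvd
jvh
afve
ptr
dah
sfwj
wsp
xmtnb
mta
rlnzg
flmf
logws
ovwu
fkcxd

Derivation:
Hunk 1: at line 8 remove [nzfq,exr] add [rlnzg,flmf] -> 14 lines: cvmp ixl ivak wutzd vsi sfwj wsp xmtnb mta rlnzg flmf logws ovwu fkcxd
Hunk 2: at line 3 remove [wutzd,vsi] add [afve,ptr,dah] -> 15 lines: cvmp ixl ivak afve ptr dah sfwj wsp xmtnb mta rlnzg flmf logws ovwu fkcxd
Hunk 3: at line 1 remove [ixl,ivak] add [rsuvd,jvh] -> 15 lines: cvmp rsuvd jvh afve ptr dah sfwj wsp xmtnb mta rlnzg flmf logws ovwu fkcxd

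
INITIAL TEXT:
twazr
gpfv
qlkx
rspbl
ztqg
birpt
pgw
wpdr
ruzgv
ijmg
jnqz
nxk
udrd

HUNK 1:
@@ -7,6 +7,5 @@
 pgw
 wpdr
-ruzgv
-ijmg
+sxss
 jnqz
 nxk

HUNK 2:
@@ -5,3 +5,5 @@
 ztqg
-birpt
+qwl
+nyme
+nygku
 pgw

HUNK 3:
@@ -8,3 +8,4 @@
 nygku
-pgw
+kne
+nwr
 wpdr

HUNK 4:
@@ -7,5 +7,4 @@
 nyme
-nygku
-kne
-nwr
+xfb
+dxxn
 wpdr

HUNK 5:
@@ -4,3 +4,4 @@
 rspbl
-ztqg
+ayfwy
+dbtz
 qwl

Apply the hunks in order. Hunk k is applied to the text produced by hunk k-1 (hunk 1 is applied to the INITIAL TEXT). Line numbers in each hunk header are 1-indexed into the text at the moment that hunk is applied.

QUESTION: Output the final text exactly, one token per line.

Hunk 1: at line 7 remove [ruzgv,ijmg] add [sxss] -> 12 lines: twazr gpfv qlkx rspbl ztqg birpt pgw wpdr sxss jnqz nxk udrd
Hunk 2: at line 5 remove [birpt] add [qwl,nyme,nygku] -> 14 lines: twazr gpfv qlkx rspbl ztqg qwl nyme nygku pgw wpdr sxss jnqz nxk udrd
Hunk 3: at line 8 remove [pgw] add [kne,nwr] -> 15 lines: twazr gpfv qlkx rspbl ztqg qwl nyme nygku kne nwr wpdr sxss jnqz nxk udrd
Hunk 4: at line 7 remove [nygku,kne,nwr] add [xfb,dxxn] -> 14 lines: twazr gpfv qlkx rspbl ztqg qwl nyme xfb dxxn wpdr sxss jnqz nxk udrd
Hunk 5: at line 4 remove [ztqg] add [ayfwy,dbtz] -> 15 lines: twazr gpfv qlkx rspbl ayfwy dbtz qwl nyme xfb dxxn wpdr sxss jnqz nxk udrd

Answer: twazr
gpfv
qlkx
rspbl
ayfwy
dbtz
qwl
nyme
xfb
dxxn
wpdr
sxss
jnqz
nxk
udrd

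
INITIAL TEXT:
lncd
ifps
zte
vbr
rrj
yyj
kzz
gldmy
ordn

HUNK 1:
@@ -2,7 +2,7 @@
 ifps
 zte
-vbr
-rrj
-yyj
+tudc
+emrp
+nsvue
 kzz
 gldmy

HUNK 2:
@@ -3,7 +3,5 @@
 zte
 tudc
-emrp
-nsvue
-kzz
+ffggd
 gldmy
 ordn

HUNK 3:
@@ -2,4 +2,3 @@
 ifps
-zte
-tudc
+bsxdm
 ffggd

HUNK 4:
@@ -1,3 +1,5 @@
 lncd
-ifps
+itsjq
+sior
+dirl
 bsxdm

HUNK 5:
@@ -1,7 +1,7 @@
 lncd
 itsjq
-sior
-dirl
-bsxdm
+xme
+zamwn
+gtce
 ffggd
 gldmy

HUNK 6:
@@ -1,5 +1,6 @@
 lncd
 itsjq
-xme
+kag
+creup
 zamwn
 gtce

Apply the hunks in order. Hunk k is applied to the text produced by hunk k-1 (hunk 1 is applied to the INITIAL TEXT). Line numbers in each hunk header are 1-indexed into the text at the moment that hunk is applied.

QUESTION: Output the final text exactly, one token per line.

Hunk 1: at line 2 remove [vbr,rrj,yyj] add [tudc,emrp,nsvue] -> 9 lines: lncd ifps zte tudc emrp nsvue kzz gldmy ordn
Hunk 2: at line 3 remove [emrp,nsvue,kzz] add [ffggd] -> 7 lines: lncd ifps zte tudc ffggd gldmy ordn
Hunk 3: at line 2 remove [zte,tudc] add [bsxdm] -> 6 lines: lncd ifps bsxdm ffggd gldmy ordn
Hunk 4: at line 1 remove [ifps] add [itsjq,sior,dirl] -> 8 lines: lncd itsjq sior dirl bsxdm ffggd gldmy ordn
Hunk 5: at line 1 remove [sior,dirl,bsxdm] add [xme,zamwn,gtce] -> 8 lines: lncd itsjq xme zamwn gtce ffggd gldmy ordn
Hunk 6: at line 1 remove [xme] add [kag,creup] -> 9 lines: lncd itsjq kag creup zamwn gtce ffggd gldmy ordn

Answer: lncd
itsjq
kag
creup
zamwn
gtce
ffggd
gldmy
ordn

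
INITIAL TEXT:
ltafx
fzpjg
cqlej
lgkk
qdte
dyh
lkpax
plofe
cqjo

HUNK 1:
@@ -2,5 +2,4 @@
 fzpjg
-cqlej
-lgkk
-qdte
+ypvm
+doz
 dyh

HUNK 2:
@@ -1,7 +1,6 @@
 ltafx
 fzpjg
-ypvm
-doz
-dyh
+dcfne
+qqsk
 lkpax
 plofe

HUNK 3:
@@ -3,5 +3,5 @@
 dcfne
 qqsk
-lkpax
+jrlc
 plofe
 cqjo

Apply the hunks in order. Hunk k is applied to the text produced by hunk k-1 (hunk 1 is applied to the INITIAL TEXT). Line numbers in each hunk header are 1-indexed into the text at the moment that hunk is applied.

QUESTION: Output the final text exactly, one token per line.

Answer: ltafx
fzpjg
dcfne
qqsk
jrlc
plofe
cqjo

Derivation:
Hunk 1: at line 2 remove [cqlej,lgkk,qdte] add [ypvm,doz] -> 8 lines: ltafx fzpjg ypvm doz dyh lkpax plofe cqjo
Hunk 2: at line 1 remove [ypvm,doz,dyh] add [dcfne,qqsk] -> 7 lines: ltafx fzpjg dcfne qqsk lkpax plofe cqjo
Hunk 3: at line 3 remove [lkpax] add [jrlc] -> 7 lines: ltafx fzpjg dcfne qqsk jrlc plofe cqjo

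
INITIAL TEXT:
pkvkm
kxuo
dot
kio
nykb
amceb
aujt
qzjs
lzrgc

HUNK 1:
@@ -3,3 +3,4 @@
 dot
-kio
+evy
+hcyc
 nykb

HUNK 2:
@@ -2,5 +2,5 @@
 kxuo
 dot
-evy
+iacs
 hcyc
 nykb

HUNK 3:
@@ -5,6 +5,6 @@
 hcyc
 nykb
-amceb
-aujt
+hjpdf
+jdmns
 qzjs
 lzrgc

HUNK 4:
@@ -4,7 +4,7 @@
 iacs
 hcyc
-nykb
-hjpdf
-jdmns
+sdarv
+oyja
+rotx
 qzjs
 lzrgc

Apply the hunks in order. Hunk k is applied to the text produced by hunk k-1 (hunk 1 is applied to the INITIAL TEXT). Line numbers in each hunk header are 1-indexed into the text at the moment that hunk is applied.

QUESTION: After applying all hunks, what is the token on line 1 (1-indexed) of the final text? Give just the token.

Hunk 1: at line 3 remove [kio] add [evy,hcyc] -> 10 lines: pkvkm kxuo dot evy hcyc nykb amceb aujt qzjs lzrgc
Hunk 2: at line 2 remove [evy] add [iacs] -> 10 lines: pkvkm kxuo dot iacs hcyc nykb amceb aujt qzjs lzrgc
Hunk 3: at line 5 remove [amceb,aujt] add [hjpdf,jdmns] -> 10 lines: pkvkm kxuo dot iacs hcyc nykb hjpdf jdmns qzjs lzrgc
Hunk 4: at line 4 remove [nykb,hjpdf,jdmns] add [sdarv,oyja,rotx] -> 10 lines: pkvkm kxuo dot iacs hcyc sdarv oyja rotx qzjs lzrgc
Final line 1: pkvkm

Answer: pkvkm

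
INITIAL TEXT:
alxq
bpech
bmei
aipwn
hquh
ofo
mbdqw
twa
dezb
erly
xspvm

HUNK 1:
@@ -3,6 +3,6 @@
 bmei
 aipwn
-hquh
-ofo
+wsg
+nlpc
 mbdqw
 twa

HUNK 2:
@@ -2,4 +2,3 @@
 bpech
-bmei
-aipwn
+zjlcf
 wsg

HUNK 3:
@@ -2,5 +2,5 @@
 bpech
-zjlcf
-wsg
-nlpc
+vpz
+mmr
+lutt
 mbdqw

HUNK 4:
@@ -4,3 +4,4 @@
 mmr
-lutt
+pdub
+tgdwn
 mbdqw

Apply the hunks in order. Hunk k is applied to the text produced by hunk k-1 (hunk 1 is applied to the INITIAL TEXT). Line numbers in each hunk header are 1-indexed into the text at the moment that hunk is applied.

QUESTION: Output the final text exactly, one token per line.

Answer: alxq
bpech
vpz
mmr
pdub
tgdwn
mbdqw
twa
dezb
erly
xspvm

Derivation:
Hunk 1: at line 3 remove [hquh,ofo] add [wsg,nlpc] -> 11 lines: alxq bpech bmei aipwn wsg nlpc mbdqw twa dezb erly xspvm
Hunk 2: at line 2 remove [bmei,aipwn] add [zjlcf] -> 10 lines: alxq bpech zjlcf wsg nlpc mbdqw twa dezb erly xspvm
Hunk 3: at line 2 remove [zjlcf,wsg,nlpc] add [vpz,mmr,lutt] -> 10 lines: alxq bpech vpz mmr lutt mbdqw twa dezb erly xspvm
Hunk 4: at line 4 remove [lutt] add [pdub,tgdwn] -> 11 lines: alxq bpech vpz mmr pdub tgdwn mbdqw twa dezb erly xspvm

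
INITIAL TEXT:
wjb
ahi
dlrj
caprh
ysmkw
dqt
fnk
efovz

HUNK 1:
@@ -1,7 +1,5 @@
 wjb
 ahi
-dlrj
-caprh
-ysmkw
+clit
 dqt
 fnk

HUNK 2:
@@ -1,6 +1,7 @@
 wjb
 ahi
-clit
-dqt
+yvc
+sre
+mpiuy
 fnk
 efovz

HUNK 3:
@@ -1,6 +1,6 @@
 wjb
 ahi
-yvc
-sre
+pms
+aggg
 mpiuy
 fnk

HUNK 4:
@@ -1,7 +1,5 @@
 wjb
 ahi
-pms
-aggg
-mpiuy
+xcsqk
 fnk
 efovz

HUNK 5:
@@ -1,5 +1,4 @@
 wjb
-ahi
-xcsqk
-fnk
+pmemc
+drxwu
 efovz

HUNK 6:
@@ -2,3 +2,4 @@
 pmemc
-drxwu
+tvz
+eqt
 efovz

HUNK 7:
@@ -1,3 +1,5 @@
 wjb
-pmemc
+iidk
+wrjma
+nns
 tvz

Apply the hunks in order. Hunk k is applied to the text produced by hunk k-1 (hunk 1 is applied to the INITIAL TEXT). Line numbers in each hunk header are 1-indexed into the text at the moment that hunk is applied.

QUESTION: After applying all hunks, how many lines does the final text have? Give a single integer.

Answer: 7

Derivation:
Hunk 1: at line 1 remove [dlrj,caprh,ysmkw] add [clit] -> 6 lines: wjb ahi clit dqt fnk efovz
Hunk 2: at line 1 remove [clit,dqt] add [yvc,sre,mpiuy] -> 7 lines: wjb ahi yvc sre mpiuy fnk efovz
Hunk 3: at line 1 remove [yvc,sre] add [pms,aggg] -> 7 lines: wjb ahi pms aggg mpiuy fnk efovz
Hunk 4: at line 1 remove [pms,aggg,mpiuy] add [xcsqk] -> 5 lines: wjb ahi xcsqk fnk efovz
Hunk 5: at line 1 remove [ahi,xcsqk,fnk] add [pmemc,drxwu] -> 4 lines: wjb pmemc drxwu efovz
Hunk 6: at line 2 remove [drxwu] add [tvz,eqt] -> 5 lines: wjb pmemc tvz eqt efovz
Hunk 7: at line 1 remove [pmemc] add [iidk,wrjma,nns] -> 7 lines: wjb iidk wrjma nns tvz eqt efovz
Final line count: 7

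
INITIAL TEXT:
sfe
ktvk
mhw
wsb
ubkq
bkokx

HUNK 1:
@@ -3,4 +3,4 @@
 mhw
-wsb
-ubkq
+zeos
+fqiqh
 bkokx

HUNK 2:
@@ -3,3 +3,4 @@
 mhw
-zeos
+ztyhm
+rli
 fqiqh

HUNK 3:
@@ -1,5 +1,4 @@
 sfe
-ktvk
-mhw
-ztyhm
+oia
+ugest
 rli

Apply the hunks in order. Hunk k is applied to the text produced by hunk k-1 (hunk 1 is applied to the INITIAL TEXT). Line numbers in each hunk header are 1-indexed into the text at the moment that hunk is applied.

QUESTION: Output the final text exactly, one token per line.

Hunk 1: at line 3 remove [wsb,ubkq] add [zeos,fqiqh] -> 6 lines: sfe ktvk mhw zeos fqiqh bkokx
Hunk 2: at line 3 remove [zeos] add [ztyhm,rli] -> 7 lines: sfe ktvk mhw ztyhm rli fqiqh bkokx
Hunk 3: at line 1 remove [ktvk,mhw,ztyhm] add [oia,ugest] -> 6 lines: sfe oia ugest rli fqiqh bkokx

Answer: sfe
oia
ugest
rli
fqiqh
bkokx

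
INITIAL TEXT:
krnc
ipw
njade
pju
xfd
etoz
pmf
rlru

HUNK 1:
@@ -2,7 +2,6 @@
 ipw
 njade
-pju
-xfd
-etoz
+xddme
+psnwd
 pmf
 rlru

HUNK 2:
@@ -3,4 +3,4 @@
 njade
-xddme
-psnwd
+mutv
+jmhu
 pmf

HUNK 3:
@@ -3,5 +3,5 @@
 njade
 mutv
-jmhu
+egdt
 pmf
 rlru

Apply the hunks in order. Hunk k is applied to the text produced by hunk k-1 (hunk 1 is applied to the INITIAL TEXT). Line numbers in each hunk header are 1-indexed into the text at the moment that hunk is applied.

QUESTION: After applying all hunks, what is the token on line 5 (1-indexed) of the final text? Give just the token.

Hunk 1: at line 2 remove [pju,xfd,etoz] add [xddme,psnwd] -> 7 lines: krnc ipw njade xddme psnwd pmf rlru
Hunk 2: at line 3 remove [xddme,psnwd] add [mutv,jmhu] -> 7 lines: krnc ipw njade mutv jmhu pmf rlru
Hunk 3: at line 3 remove [jmhu] add [egdt] -> 7 lines: krnc ipw njade mutv egdt pmf rlru
Final line 5: egdt

Answer: egdt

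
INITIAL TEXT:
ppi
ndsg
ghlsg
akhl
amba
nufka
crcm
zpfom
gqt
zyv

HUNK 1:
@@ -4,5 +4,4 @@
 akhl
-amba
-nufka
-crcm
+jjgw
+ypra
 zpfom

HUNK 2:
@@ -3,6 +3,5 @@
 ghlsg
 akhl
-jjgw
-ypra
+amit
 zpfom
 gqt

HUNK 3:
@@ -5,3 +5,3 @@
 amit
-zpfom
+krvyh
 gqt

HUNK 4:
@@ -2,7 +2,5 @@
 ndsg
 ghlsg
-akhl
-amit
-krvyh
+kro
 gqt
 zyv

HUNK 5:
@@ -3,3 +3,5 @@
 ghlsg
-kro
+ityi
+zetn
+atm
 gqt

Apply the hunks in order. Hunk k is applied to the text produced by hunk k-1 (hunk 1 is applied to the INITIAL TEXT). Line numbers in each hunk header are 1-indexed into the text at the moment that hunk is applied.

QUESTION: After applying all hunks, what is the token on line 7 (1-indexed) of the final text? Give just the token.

Hunk 1: at line 4 remove [amba,nufka,crcm] add [jjgw,ypra] -> 9 lines: ppi ndsg ghlsg akhl jjgw ypra zpfom gqt zyv
Hunk 2: at line 3 remove [jjgw,ypra] add [amit] -> 8 lines: ppi ndsg ghlsg akhl amit zpfom gqt zyv
Hunk 3: at line 5 remove [zpfom] add [krvyh] -> 8 lines: ppi ndsg ghlsg akhl amit krvyh gqt zyv
Hunk 4: at line 2 remove [akhl,amit,krvyh] add [kro] -> 6 lines: ppi ndsg ghlsg kro gqt zyv
Hunk 5: at line 3 remove [kro] add [ityi,zetn,atm] -> 8 lines: ppi ndsg ghlsg ityi zetn atm gqt zyv
Final line 7: gqt

Answer: gqt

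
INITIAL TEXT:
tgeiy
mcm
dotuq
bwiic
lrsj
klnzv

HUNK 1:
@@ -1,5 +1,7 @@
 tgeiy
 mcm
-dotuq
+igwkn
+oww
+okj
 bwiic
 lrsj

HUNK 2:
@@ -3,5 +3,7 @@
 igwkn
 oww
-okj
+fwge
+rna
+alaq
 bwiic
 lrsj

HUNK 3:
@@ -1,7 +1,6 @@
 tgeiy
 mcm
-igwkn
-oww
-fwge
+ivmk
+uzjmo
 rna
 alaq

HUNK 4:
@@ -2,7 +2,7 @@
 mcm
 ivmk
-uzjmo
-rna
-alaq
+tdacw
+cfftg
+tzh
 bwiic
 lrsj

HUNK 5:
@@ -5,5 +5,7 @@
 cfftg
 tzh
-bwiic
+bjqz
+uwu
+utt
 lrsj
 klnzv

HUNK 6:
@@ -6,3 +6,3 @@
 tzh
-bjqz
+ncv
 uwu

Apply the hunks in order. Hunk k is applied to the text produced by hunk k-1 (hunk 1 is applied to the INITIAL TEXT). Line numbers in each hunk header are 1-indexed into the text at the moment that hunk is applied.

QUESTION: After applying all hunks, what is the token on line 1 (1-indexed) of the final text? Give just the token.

Answer: tgeiy

Derivation:
Hunk 1: at line 1 remove [dotuq] add [igwkn,oww,okj] -> 8 lines: tgeiy mcm igwkn oww okj bwiic lrsj klnzv
Hunk 2: at line 3 remove [okj] add [fwge,rna,alaq] -> 10 lines: tgeiy mcm igwkn oww fwge rna alaq bwiic lrsj klnzv
Hunk 3: at line 1 remove [igwkn,oww,fwge] add [ivmk,uzjmo] -> 9 lines: tgeiy mcm ivmk uzjmo rna alaq bwiic lrsj klnzv
Hunk 4: at line 2 remove [uzjmo,rna,alaq] add [tdacw,cfftg,tzh] -> 9 lines: tgeiy mcm ivmk tdacw cfftg tzh bwiic lrsj klnzv
Hunk 5: at line 5 remove [bwiic] add [bjqz,uwu,utt] -> 11 lines: tgeiy mcm ivmk tdacw cfftg tzh bjqz uwu utt lrsj klnzv
Hunk 6: at line 6 remove [bjqz] add [ncv] -> 11 lines: tgeiy mcm ivmk tdacw cfftg tzh ncv uwu utt lrsj klnzv
Final line 1: tgeiy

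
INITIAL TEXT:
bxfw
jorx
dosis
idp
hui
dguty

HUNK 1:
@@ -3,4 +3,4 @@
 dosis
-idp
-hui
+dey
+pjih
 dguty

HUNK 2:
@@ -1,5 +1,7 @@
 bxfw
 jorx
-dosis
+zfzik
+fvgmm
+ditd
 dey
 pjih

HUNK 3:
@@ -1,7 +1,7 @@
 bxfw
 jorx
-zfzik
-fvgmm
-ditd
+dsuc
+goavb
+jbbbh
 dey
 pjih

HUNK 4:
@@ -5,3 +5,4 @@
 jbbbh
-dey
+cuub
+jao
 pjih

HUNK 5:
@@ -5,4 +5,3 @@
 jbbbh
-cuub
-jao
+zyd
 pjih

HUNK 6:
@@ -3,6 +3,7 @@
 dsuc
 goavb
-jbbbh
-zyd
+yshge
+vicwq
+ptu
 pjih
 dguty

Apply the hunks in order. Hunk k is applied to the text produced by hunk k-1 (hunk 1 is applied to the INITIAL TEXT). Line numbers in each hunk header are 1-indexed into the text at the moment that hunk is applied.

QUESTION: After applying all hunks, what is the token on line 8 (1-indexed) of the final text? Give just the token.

Answer: pjih

Derivation:
Hunk 1: at line 3 remove [idp,hui] add [dey,pjih] -> 6 lines: bxfw jorx dosis dey pjih dguty
Hunk 2: at line 1 remove [dosis] add [zfzik,fvgmm,ditd] -> 8 lines: bxfw jorx zfzik fvgmm ditd dey pjih dguty
Hunk 3: at line 1 remove [zfzik,fvgmm,ditd] add [dsuc,goavb,jbbbh] -> 8 lines: bxfw jorx dsuc goavb jbbbh dey pjih dguty
Hunk 4: at line 5 remove [dey] add [cuub,jao] -> 9 lines: bxfw jorx dsuc goavb jbbbh cuub jao pjih dguty
Hunk 5: at line 5 remove [cuub,jao] add [zyd] -> 8 lines: bxfw jorx dsuc goavb jbbbh zyd pjih dguty
Hunk 6: at line 3 remove [jbbbh,zyd] add [yshge,vicwq,ptu] -> 9 lines: bxfw jorx dsuc goavb yshge vicwq ptu pjih dguty
Final line 8: pjih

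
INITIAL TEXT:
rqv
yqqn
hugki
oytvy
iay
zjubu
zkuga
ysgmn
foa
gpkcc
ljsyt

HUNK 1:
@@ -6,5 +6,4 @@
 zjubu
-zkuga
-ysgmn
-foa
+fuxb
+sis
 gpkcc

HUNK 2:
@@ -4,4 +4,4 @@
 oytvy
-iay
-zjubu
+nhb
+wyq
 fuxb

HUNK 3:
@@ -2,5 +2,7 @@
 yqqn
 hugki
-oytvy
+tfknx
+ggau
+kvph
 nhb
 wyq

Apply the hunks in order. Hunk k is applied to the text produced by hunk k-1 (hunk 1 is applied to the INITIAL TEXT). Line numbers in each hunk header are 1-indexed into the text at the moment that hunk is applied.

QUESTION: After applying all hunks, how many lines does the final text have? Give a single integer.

Hunk 1: at line 6 remove [zkuga,ysgmn,foa] add [fuxb,sis] -> 10 lines: rqv yqqn hugki oytvy iay zjubu fuxb sis gpkcc ljsyt
Hunk 2: at line 4 remove [iay,zjubu] add [nhb,wyq] -> 10 lines: rqv yqqn hugki oytvy nhb wyq fuxb sis gpkcc ljsyt
Hunk 3: at line 2 remove [oytvy] add [tfknx,ggau,kvph] -> 12 lines: rqv yqqn hugki tfknx ggau kvph nhb wyq fuxb sis gpkcc ljsyt
Final line count: 12

Answer: 12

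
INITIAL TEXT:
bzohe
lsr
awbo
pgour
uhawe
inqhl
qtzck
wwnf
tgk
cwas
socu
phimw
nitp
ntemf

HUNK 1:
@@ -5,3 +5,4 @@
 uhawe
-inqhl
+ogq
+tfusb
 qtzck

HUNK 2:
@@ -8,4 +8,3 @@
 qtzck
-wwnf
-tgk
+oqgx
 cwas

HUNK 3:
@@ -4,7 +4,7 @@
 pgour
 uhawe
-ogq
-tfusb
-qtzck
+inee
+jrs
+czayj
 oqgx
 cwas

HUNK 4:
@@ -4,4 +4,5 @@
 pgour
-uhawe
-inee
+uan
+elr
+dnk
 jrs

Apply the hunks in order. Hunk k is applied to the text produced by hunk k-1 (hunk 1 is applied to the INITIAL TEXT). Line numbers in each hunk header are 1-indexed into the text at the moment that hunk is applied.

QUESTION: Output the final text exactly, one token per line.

Answer: bzohe
lsr
awbo
pgour
uan
elr
dnk
jrs
czayj
oqgx
cwas
socu
phimw
nitp
ntemf

Derivation:
Hunk 1: at line 5 remove [inqhl] add [ogq,tfusb] -> 15 lines: bzohe lsr awbo pgour uhawe ogq tfusb qtzck wwnf tgk cwas socu phimw nitp ntemf
Hunk 2: at line 8 remove [wwnf,tgk] add [oqgx] -> 14 lines: bzohe lsr awbo pgour uhawe ogq tfusb qtzck oqgx cwas socu phimw nitp ntemf
Hunk 3: at line 4 remove [ogq,tfusb,qtzck] add [inee,jrs,czayj] -> 14 lines: bzohe lsr awbo pgour uhawe inee jrs czayj oqgx cwas socu phimw nitp ntemf
Hunk 4: at line 4 remove [uhawe,inee] add [uan,elr,dnk] -> 15 lines: bzohe lsr awbo pgour uan elr dnk jrs czayj oqgx cwas socu phimw nitp ntemf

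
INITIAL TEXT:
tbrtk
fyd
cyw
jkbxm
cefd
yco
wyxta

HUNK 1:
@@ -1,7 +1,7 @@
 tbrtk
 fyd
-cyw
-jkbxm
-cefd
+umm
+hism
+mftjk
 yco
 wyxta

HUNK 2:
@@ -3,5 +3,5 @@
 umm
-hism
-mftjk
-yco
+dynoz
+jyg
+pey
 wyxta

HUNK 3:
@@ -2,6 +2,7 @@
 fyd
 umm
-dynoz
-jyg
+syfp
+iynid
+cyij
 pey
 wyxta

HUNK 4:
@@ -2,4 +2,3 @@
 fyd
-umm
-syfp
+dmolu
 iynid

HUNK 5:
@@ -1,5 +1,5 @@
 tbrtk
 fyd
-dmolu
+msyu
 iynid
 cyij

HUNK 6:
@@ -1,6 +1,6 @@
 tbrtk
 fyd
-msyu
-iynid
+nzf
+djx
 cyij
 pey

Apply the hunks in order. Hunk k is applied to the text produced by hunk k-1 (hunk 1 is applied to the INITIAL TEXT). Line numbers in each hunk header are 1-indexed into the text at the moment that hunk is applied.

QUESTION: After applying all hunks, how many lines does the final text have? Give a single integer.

Answer: 7

Derivation:
Hunk 1: at line 1 remove [cyw,jkbxm,cefd] add [umm,hism,mftjk] -> 7 lines: tbrtk fyd umm hism mftjk yco wyxta
Hunk 2: at line 3 remove [hism,mftjk,yco] add [dynoz,jyg,pey] -> 7 lines: tbrtk fyd umm dynoz jyg pey wyxta
Hunk 3: at line 2 remove [dynoz,jyg] add [syfp,iynid,cyij] -> 8 lines: tbrtk fyd umm syfp iynid cyij pey wyxta
Hunk 4: at line 2 remove [umm,syfp] add [dmolu] -> 7 lines: tbrtk fyd dmolu iynid cyij pey wyxta
Hunk 5: at line 1 remove [dmolu] add [msyu] -> 7 lines: tbrtk fyd msyu iynid cyij pey wyxta
Hunk 6: at line 1 remove [msyu,iynid] add [nzf,djx] -> 7 lines: tbrtk fyd nzf djx cyij pey wyxta
Final line count: 7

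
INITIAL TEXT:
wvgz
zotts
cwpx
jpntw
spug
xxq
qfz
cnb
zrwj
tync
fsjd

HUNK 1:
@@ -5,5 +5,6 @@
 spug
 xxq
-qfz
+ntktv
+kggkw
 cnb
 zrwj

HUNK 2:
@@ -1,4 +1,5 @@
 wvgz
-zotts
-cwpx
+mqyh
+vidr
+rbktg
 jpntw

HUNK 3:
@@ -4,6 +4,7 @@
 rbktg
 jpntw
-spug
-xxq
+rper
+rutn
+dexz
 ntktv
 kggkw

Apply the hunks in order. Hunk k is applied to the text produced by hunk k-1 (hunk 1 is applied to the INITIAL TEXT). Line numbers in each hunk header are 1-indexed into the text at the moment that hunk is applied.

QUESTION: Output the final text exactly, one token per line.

Hunk 1: at line 5 remove [qfz] add [ntktv,kggkw] -> 12 lines: wvgz zotts cwpx jpntw spug xxq ntktv kggkw cnb zrwj tync fsjd
Hunk 2: at line 1 remove [zotts,cwpx] add [mqyh,vidr,rbktg] -> 13 lines: wvgz mqyh vidr rbktg jpntw spug xxq ntktv kggkw cnb zrwj tync fsjd
Hunk 3: at line 4 remove [spug,xxq] add [rper,rutn,dexz] -> 14 lines: wvgz mqyh vidr rbktg jpntw rper rutn dexz ntktv kggkw cnb zrwj tync fsjd

Answer: wvgz
mqyh
vidr
rbktg
jpntw
rper
rutn
dexz
ntktv
kggkw
cnb
zrwj
tync
fsjd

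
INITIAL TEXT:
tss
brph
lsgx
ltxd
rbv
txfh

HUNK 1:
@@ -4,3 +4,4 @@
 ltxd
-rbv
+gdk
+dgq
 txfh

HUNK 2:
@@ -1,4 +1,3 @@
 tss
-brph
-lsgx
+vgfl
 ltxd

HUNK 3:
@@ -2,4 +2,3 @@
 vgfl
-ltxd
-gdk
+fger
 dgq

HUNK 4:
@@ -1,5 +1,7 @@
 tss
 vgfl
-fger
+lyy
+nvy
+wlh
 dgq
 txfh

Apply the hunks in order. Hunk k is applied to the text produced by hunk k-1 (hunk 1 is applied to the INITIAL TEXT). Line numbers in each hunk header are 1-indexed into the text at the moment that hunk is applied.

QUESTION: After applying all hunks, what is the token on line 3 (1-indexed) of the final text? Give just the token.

Hunk 1: at line 4 remove [rbv] add [gdk,dgq] -> 7 lines: tss brph lsgx ltxd gdk dgq txfh
Hunk 2: at line 1 remove [brph,lsgx] add [vgfl] -> 6 lines: tss vgfl ltxd gdk dgq txfh
Hunk 3: at line 2 remove [ltxd,gdk] add [fger] -> 5 lines: tss vgfl fger dgq txfh
Hunk 4: at line 1 remove [fger] add [lyy,nvy,wlh] -> 7 lines: tss vgfl lyy nvy wlh dgq txfh
Final line 3: lyy

Answer: lyy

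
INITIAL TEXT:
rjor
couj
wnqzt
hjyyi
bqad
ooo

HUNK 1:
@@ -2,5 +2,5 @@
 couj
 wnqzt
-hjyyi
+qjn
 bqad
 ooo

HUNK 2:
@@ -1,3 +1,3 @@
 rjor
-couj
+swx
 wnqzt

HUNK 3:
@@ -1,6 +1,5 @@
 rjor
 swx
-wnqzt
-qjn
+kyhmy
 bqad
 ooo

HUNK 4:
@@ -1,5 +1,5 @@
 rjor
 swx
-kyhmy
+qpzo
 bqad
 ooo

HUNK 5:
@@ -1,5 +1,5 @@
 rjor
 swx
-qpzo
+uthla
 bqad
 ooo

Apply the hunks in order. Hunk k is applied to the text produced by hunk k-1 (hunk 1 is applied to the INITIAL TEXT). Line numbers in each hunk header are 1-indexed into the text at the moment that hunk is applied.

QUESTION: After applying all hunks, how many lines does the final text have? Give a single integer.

Hunk 1: at line 2 remove [hjyyi] add [qjn] -> 6 lines: rjor couj wnqzt qjn bqad ooo
Hunk 2: at line 1 remove [couj] add [swx] -> 6 lines: rjor swx wnqzt qjn bqad ooo
Hunk 3: at line 1 remove [wnqzt,qjn] add [kyhmy] -> 5 lines: rjor swx kyhmy bqad ooo
Hunk 4: at line 1 remove [kyhmy] add [qpzo] -> 5 lines: rjor swx qpzo bqad ooo
Hunk 5: at line 1 remove [qpzo] add [uthla] -> 5 lines: rjor swx uthla bqad ooo
Final line count: 5

Answer: 5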